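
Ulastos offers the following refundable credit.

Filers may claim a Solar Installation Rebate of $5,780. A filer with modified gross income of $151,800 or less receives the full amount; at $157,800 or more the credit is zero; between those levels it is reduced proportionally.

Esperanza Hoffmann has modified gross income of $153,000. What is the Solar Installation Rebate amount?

$4,624

Solar Installation Rebate: $153,000 is $1,200 into a $6,000 phase-out range, leaving 4,800/6,000 of the credit: $5,780 × 4,800/6,000 = $4,624.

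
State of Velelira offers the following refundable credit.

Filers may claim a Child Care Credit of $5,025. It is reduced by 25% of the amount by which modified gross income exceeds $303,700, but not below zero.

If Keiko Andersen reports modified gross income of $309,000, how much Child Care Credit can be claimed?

Child Care Credit: 25% of the $5,300 excess over $303,700 is $1,325; credit = $5,025 − $1,325 = $3,700.

$3,700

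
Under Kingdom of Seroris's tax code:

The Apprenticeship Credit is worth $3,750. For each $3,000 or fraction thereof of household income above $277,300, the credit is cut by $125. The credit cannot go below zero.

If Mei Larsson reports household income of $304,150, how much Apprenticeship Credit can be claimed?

$2,625

Apprenticeship Credit: income exceeds $277,300 by $26,850, which is 9 full-or-partial $3,000 increments; reduction = 9 × $125 = $1,125, leaving $2,625.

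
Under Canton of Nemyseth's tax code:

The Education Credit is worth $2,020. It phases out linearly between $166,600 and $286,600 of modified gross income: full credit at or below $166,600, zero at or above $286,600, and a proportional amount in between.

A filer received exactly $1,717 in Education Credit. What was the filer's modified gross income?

$1,717 is 1,717/2,020 of the full $2,020, so 303/2,020 of the $120,000 range has been used: income = $166,600 + $120,000 × 303/2,020 = $184,600.

$184,600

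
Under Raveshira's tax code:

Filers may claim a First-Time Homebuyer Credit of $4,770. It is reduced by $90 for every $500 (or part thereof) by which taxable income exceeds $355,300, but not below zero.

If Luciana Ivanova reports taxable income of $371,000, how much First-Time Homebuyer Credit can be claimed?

$1,890

First-Time Homebuyer Credit: income exceeds $355,300 by $15,700, which is 32 full-or-partial $500 increments; reduction = 32 × $90 = $2,880, leaving $1,890.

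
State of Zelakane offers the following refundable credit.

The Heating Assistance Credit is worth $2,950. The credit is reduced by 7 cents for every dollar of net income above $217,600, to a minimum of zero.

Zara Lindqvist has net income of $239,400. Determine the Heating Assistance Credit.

Heating Assistance Credit: 7% of the $21,800 excess over $217,600 is $1,526; credit = $2,950 − $1,526 = $1,424.

$1,424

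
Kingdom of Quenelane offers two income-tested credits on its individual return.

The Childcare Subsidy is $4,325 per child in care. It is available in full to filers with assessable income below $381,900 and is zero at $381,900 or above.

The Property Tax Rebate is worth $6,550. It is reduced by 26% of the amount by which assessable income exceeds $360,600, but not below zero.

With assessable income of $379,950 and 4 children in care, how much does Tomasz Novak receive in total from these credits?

$18,819

Childcare Subsidy: base = 4 × $4,325 = $17,300. $379,950 is below the $381,900 cutoff, so the full $17,300 applies.
Property Tax Rebate: 26% of the $19,350 excess over $360,600 is $5,031; credit = $6,550 − $5,031 = $1,519.
Total: $17,300 + $1,519 = $18,819.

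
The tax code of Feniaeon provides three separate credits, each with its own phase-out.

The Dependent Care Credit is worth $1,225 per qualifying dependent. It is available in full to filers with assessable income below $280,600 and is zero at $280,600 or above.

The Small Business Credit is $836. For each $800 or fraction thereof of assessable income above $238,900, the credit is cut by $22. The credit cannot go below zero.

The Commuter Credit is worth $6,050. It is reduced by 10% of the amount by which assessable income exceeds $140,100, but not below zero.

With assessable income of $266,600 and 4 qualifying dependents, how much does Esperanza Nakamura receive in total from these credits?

Dependent Care Credit: base = 4 × $1,225 = $4,900. $266,600 is below the $280,600 cutoff, so the full $4,900 applies.
Small Business Credit: income exceeds $238,900 by $27,700, which is 35 full-or-partial $800 increments; reduction = 35 × $22 = $770, leaving $66.
Commuter Credit: 10% of the $126,500 excess over $140,100 is $12,650 ≥ base, so the credit is $0.
Total: $4,900 + $66 + $0 = $4,966.

$4,966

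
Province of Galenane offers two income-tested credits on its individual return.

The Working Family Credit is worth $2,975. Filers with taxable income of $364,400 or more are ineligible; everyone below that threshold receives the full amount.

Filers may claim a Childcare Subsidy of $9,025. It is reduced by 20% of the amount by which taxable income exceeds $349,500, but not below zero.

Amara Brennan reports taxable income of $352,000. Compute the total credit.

$11,500

Working Family Credit: $352,000 is below the $364,400 cutoff, so the full $2,975 applies.
Childcare Subsidy: 20% of the $2,500 excess over $349,500 is $500; credit = $9,025 − $500 = $8,525.
Total: $2,975 + $8,525 = $11,500.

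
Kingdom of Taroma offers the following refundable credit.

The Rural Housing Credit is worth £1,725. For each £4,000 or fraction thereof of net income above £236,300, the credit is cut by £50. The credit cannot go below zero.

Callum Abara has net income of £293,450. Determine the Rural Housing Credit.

£975

Rural Housing Credit: income exceeds £236,300 by £57,150, which is 15 full-or-partial £4,000 increments; reduction = 15 × £50 = £750, leaving £975.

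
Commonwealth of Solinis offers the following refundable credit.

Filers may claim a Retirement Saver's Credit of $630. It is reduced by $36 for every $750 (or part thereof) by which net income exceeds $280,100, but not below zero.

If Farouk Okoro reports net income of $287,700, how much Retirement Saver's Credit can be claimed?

$234

Retirement Saver's Credit: income exceeds $280,100 by $7,600, which is 11 full-or-partial $750 increments; reduction = 11 × $36 = $396, leaving $234.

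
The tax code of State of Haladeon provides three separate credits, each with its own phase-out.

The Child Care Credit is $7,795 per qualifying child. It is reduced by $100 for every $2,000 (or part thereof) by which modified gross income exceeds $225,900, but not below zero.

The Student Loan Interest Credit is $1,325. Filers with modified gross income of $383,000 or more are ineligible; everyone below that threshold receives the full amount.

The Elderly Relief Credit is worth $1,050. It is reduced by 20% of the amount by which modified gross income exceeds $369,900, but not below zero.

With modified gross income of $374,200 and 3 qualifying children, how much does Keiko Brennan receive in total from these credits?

$17,400

Child Care Credit: base = 3 × $7,795 = $23,385. income exceeds $225,900 by $148,300, which is 75 full-or-partial $2,000 increments; reduction = 75 × $100 = $7,500, leaving $15,885.
Student Loan Interest Credit: $374,200 is below the $383,000 cutoff, so the full $1,325 applies.
Elderly Relief Credit: 20% of the $4,300 excess over $369,900 is $860; credit = $1,050 − $860 = $190.
Total: $15,885 + $1,325 + $190 = $17,400.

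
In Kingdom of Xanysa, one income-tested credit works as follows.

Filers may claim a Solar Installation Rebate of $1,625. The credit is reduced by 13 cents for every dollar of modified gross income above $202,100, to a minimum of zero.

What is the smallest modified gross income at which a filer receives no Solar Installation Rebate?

The credit falls by 13% of each dollar above $202,100, so it reaches zero when the excess is $1,625 / 13% = $12,500: income = $202,100 + $12,500 = $214,600.

$214,600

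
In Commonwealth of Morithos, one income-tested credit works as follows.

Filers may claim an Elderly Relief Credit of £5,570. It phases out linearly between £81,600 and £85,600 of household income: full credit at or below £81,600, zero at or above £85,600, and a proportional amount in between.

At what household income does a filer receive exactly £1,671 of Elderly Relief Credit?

£84,400

£1,671 is 1,671/5,570 of the full £5,570, so 3,899/5,570 of the £4,000 range has been used: income = £81,600 + £4,000 × 3,899/5,570 = £84,400.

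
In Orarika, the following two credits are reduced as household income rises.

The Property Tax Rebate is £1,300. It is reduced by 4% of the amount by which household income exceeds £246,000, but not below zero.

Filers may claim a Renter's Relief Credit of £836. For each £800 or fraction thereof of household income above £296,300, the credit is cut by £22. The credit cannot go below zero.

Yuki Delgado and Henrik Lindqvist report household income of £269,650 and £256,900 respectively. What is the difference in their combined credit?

£510

Yuki (£269,650): Property Tax Rebate: 4% of the £23,650 excess over £246,000 is £946; credit = £1,300 − £946 = £354. Renter's Relief Credit: £269,650 is at or below the £296,300 threshold, so the full £836 applies. total £354 + £836 = £1,190
Henrik (£256,900): Property Tax Rebate: 4% of the £10,900 excess over £246,000 is £436; credit = £1,300 − £436 = £864. Renter's Relief Credit: £256,900 is at or below the £296,300 threshold, so the full £836 applies. total £864 + £836 = £1,700
Difference: |£1,190 − £1,700| = £510.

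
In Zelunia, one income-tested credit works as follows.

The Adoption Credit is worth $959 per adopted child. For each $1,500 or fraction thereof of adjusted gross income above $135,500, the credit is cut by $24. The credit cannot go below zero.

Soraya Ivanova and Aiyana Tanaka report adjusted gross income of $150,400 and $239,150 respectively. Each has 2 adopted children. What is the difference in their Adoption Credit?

Soraya ($150,400): Adoption Credit: base = 2 × $959 = $1,918. income exceeds $135,500 by $14,900, which is 10 full-or-partial $1,500 increments; reduction = 10 × $24 = $240, leaving $1,678.
Aiyana ($239,150): Adoption Credit: base = 2 × $959 = $1,918. income exceeds $135,500 by $103,650, which is 70 full-or-partial $1,500 increments; reduction = 70 × $24 = $1,680, leaving $238.
Difference: |$1,678 − $238| = $1,440.

$1,440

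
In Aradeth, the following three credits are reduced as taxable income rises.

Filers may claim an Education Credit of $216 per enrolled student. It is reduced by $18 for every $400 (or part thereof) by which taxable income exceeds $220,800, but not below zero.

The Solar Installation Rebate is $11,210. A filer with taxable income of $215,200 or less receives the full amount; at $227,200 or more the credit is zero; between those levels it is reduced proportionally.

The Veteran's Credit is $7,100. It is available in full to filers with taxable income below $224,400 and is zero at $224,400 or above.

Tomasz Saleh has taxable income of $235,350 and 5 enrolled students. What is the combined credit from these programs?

Education Credit: base = 5 × $216 = $1,080. income exceeds $220,800 by $14,550, which is 37 full-or-partial $400 increments; reduction = 37 × $18 = $666, leaving $414.
Solar Installation Rebate: $235,350 is at or above $227,200, so the credit is $0.
Veteran's Credit: $235,350 meets or exceeds the $224,400 cutoff, so the credit is $0.
Total: $414 + $0 + $0 = $414.

$414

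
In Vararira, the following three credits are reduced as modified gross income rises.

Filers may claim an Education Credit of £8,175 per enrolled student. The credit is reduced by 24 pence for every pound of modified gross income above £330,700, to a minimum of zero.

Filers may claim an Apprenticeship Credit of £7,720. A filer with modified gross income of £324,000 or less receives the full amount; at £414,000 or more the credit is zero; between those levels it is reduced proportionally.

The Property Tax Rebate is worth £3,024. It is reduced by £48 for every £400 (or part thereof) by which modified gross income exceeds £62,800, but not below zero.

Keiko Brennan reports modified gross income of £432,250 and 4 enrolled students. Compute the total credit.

Education Credit: base = 4 × £8,175 = £32,700. 24% of the £101,550 excess over £330,700 is £24,372; credit = £32,700 − £24,372 = £8,328.
Apprenticeship Credit: £432,250 is at or above £414,000, so the credit is £0.
Property Tax Rebate: income exceeds £62,800 by £369,450 → 924 increments × £48 = £44,352 ≥ base, so the credit is £0.
Total: £8,328 + £0 + £0 = £8,328.

£8,328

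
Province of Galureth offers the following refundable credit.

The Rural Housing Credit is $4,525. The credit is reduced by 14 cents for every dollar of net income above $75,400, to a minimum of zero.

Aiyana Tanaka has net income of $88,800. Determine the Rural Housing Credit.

Rural Housing Credit: 14% of the $13,400 excess over $75,400 is $1,876; credit = $4,525 − $1,876 = $2,649.

$2,649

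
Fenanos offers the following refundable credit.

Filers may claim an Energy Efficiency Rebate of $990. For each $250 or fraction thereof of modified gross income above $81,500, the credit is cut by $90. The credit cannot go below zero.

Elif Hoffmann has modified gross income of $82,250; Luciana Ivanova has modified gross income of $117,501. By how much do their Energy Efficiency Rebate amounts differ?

Elif ($82,250): Energy Efficiency Rebate: income exceeds $81,500 by $750, which is 3 full-or-partial $250 increments; reduction = 3 × $90 = $270, leaving $720.
Luciana ($117,501): Energy Efficiency Rebate: income exceeds $81,500 by $36,001 → 145 increments × $90 = $13,050 ≥ base, so the credit is $0.
Difference: |$720 − $0| = $720.

$720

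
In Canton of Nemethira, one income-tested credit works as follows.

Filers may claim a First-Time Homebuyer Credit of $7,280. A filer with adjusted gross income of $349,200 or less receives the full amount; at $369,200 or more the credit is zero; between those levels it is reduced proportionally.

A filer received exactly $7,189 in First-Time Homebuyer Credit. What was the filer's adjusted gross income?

$349,450

$7,189 is 7,189/7,280 of the full $7,280, so 91/7,280 of the $20,000 range has been used: income = $349,200 + $20,000 × 91/7,280 = $349,450.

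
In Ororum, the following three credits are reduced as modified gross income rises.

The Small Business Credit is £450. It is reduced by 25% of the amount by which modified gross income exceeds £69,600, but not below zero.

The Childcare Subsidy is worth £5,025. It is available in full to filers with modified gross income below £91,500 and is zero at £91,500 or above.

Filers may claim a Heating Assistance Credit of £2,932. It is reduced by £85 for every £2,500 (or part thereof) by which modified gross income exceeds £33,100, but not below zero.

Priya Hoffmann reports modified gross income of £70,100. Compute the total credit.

£7,007

Small Business Credit: 25% of the £500 excess over £69,600 is £125; credit = £450 − £125 = £325.
Childcare Subsidy: £70,100 is below the £91,500 cutoff, so the full £5,025 applies.
Heating Assistance Credit: income exceeds £33,100 by £37,000, which is 15 full-or-partial £2,500 increments; reduction = 15 × £85 = £1,275, leaving £1,657.
Total: £325 + £5,025 + £1,657 = £7,007.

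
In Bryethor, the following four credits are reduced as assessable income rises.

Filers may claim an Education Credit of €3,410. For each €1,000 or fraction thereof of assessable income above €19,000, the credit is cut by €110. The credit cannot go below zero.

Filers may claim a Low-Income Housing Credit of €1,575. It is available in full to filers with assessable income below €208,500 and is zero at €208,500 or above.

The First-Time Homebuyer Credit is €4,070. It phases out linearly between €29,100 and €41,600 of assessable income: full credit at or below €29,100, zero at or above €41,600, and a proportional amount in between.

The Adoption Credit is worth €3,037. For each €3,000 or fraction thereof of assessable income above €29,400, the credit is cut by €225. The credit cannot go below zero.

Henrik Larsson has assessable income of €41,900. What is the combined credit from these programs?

Education Credit: income exceeds €19,000 by €22,900, which is 23 full-or-partial €1,000 increments; reduction = 23 × €110 = €2,530, leaving €880.
Low-Income Housing Credit: €41,900 is below the €208,500 cutoff, so the full €1,575 applies.
First-Time Homebuyer Credit: €41,900 is at or above €41,600, so the credit is €0.
Adoption Credit: income exceeds €29,400 by €12,500, which is 5 full-or-partial €3,000 increments; reduction = 5 × €225 = €1,125, leaving €1,912.
Total: €880 + €1,575 + €0 + €1,912 = €4,367.

€4,367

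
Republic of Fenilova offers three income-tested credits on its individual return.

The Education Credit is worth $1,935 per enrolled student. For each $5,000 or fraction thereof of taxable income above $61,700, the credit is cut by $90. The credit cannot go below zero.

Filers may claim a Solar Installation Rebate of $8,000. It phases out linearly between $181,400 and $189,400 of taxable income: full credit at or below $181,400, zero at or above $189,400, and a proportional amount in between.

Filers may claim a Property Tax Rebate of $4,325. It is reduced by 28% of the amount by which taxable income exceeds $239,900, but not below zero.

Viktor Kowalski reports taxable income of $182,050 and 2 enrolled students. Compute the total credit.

Education Credit: base = 2 × $1,935 = $3,870. income exceeds $61,700 by $120,350, which is 25 full-or-partial $5,000 increments; reduction = 25 × $90 = $2,250, leaving $1,620.
Solar Installation Rebate: $182,050 is $650 into a $8,000 phase-out range, leaving 7,350/8,000 of the credit: $8,000 × 7,350/8,000 = $7,350.
Property Tax Rebate: $182,050 is at or below the $239,900 threshold, so the full $4,325 applies.
Total: $1,620 + $7,350 + $4,325 = $13,295.

$13,295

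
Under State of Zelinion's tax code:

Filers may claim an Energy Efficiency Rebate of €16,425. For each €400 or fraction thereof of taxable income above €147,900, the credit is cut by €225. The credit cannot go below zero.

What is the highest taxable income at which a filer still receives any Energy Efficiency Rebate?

After 72 increments the reduction is 72 × €225 = €16,200, leaving €225; one more increment wipes it out. Increment 72 ends at excess 72 × €400 = €28,800, so the highest qualifying income is €147,900 + €28,800 = €176,700.

€176,700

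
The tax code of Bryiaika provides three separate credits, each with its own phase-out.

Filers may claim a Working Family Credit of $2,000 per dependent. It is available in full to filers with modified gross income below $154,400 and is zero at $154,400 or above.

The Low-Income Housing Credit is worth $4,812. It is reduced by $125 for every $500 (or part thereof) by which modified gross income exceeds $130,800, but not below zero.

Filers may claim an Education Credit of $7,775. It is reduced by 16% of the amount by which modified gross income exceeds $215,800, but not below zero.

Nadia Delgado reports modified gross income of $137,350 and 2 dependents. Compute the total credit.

$14,837

Working Family Credit: base = 2 × $2,000 = $4,000. $137,350 is below the $154,400 cutoff, so the full $4,000 applies.
Low-Income Housing Credit: income exceeds $130,800 by $6,550, which is 14 full-or-partial $500 increments; reduction = 14 × $125 = $1,750, leaving $3,062.
Education Credit: $137,350 is at or below the $215,800 threshold, so the full $7,775 applies.
Total: $4,000 + $3,062 + $7,775 = $14,837.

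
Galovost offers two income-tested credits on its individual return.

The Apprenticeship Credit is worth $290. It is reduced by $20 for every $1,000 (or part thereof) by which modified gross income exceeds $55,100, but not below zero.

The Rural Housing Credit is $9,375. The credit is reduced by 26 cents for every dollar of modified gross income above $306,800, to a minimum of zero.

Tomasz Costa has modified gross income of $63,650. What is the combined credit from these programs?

$9,485

Apprenticeship Credit: income exceeds $55,100 by $8,550, which is 9 full-or-partial $1,000 increments; reduction = 9 × $20 = $180, leaving $110.
Rural Housing Credit: $63,650 is at or below the $306,800 threshold, so the full $9,375 applies.
Total: $110 + $9,375 = $9,485.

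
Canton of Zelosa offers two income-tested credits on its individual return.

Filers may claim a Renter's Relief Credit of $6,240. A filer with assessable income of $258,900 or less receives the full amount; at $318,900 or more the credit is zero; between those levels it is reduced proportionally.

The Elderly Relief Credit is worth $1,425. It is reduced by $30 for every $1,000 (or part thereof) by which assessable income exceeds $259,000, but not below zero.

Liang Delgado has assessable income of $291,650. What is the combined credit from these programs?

$3,269

Renter's Relief Credit: $291,650 is $32,750 into a $60,000 phase-out range, leaving 27,250/60,000 of the credit: $6,240 × 27,250/60,000 = $2,834.
Elderly Relief Credit: income exceeds $259,000 by $32,650, which is 33 full-or-partial $1,000 increments; reduction = 33 × $30 = $990, leaving $435.
Total: $2,834 + $435 = $3,269.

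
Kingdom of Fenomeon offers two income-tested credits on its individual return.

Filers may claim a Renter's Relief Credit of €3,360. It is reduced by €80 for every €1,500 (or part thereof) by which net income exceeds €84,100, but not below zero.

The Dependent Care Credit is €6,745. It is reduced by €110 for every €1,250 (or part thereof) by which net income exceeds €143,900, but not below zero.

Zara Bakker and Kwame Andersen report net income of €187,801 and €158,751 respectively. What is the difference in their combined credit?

Zara (€187,801): Renter's Relief Credit: income exceeds €84,100 by €103,701 → 70 increments × €80 = €5,600 ≥ base, so the credit is €0. Dependent Care Credit: income exceeds €143,900 by €43,901, which is 36 full-or-partial €1,250 increments; reduction = 36 × €110 = €3,960, leaving €2,785. total €0 + €2,785 = €2,785
Kwame (€158,751): Renter's Relief Credit: income exceeds €84,100 by €74,651 → 50 increments × €80 = €4,000 ≥ base, so the credit is €0. Dependent Care Credit: income exceeds €143,900 by €14,851, which is 12 full-or-partial €1,250 increments; reduction = 12 × €110 = €1,320, leaving €5,425. total €0 + €5,425 = €5,425
Difference: |€2,785 − €5,425| = €2,640.

€2,640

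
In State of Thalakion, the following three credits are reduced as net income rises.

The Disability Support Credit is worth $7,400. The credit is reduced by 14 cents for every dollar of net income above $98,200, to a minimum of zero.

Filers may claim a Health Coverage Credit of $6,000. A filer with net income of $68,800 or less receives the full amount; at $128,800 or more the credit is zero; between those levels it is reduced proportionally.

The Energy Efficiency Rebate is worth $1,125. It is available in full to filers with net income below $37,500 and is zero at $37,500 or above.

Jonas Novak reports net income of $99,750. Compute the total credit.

Disability Support Credit: 14% of the $1,550 excess over $98,200 is $217; credit = $7,400 − $217 = $7,183.
Health Coverage Credit: $99,750 is $30,950 into a $60,000 phase-out range, leaving 29,050/60,000 of the credit: $6,000 × 29,050/60,000 = $2,905.
Energy Efficiency Rebate: $99,750 meets or exceeds the $37,500 cutoff, so the credit is $0.
Total: $7,183 + $2,905 + $0 = $10,088.

$10,088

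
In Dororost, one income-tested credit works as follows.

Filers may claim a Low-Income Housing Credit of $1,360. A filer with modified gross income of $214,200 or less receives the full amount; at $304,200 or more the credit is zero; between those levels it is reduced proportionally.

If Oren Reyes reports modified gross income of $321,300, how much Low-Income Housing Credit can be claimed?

$0

Low-Income Housing Credit: $321,300 is at or above $304,200, so the credit is $0.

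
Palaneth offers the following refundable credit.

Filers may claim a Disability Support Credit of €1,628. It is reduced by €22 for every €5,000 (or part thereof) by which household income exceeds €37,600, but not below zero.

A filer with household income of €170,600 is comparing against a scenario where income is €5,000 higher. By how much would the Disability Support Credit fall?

At €170,600 — income exceeds €37,600 by €133,000, which is 27 full-or-partial €5,000 increments; reduction = 27 × €22 = €594, leaving €1,034.
At €175,600 — income exceeds €37,600 by €138,000, which is 28 full-or-partial €5,000 increments; reduction = 28 × €22 = €616, leaving €1,012.
Lost: €1,034 − €1,012 = €22.

€22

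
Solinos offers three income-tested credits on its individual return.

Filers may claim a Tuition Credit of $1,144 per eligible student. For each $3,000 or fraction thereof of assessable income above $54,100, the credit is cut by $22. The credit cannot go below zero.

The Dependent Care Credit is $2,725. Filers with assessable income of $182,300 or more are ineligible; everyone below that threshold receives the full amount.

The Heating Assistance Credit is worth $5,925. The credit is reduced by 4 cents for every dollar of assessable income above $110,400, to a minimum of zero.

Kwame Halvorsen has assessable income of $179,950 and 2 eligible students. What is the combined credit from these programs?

Tuition Credit: base = 2 × $1,144 = $2,288. income exceeds $54,100 by $125,850, which is 42 full-or-partial $3,000 increments; reduction = 42 × $22 = $924, leaving $1,364.
Dependent Care Credit: $179,950 is below the $182,300 cutoff, so the full $2,725 applies.
Heating Assistance Credit: 4% of the $69,550 excess over $110,400 is $2,782; credit = $5,925 − $2,782 = $3,143.
Total: $1,364 + $2,725 + $3,143 = $7,232.

$7,232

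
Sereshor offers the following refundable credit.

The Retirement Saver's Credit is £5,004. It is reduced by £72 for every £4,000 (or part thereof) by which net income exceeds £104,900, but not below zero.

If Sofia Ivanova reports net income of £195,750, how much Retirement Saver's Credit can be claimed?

Retirement Saver's Credit: income exceeds £104,900 by £90,850, which is 23 full-or-partial £4,000 increments; reduction = 23 × £72 = £1,656, leaving £3,348.

£3,348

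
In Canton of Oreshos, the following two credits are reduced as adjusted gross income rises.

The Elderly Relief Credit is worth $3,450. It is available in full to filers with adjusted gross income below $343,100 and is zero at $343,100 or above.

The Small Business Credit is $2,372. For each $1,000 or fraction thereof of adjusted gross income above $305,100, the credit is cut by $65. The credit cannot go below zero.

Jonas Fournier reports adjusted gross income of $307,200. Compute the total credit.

$5,627

Elderly Relief Credit: $307,200 is below the $343,100 cutoff, so the full $3,450 applies.
Small Business Credit: income exceeds $305,100 by $2,100, which is 3 full-or-partial $1,000 increments; reduction = 3 × $65 = $195, leaving $2,177.
Total: $3,450 + $2,177 = $5,627.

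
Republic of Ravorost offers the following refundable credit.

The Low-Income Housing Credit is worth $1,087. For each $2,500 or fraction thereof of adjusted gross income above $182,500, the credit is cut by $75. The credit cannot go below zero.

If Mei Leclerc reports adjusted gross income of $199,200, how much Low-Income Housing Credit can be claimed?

Low-Income Housing Credit: income exceeds $182,500 by $16,700, which is 7 full-or-partial $2,500 increments; reduction = 7 × $75 = $525, leaving $562.

$562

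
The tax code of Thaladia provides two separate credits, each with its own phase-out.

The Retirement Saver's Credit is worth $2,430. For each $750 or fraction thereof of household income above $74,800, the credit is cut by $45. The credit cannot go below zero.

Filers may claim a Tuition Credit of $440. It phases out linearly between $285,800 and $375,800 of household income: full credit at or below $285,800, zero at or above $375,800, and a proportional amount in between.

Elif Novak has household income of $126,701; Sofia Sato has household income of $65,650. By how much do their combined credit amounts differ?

$2,430

Elif ($126,701): Retirement Saver's Credit: income exceeds $74,800 by $51,901 → 70 increments × $45 = $3,150 ≥ base, so the credit is $0. Tuition Credit: $126,701 is at or below the $285,800 threshold, so the full $440 applies. total $0 + $440 = $440
Sofia ($65,650): Retirement Saver's Credit: $65,650 is at or below the $74,800 threshold, so the full $2,430 applies. Tuition Credit: $65,650 is at or below the $285,800 threshold, so the full $440 applies. total $2,430 + $440 = $2,870
Difference: |$440 − $2,870| = $2,430.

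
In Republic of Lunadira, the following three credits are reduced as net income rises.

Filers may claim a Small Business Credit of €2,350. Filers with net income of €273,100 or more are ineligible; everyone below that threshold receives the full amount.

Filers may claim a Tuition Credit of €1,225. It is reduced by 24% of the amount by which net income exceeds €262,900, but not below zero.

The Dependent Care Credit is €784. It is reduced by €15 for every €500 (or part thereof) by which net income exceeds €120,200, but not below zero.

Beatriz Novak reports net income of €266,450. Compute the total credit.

Small Business Credit: €266,450 is below the €273,100 cutoff, so the full €2,350 applies.
Tuition Credit: 24% of the €3,550 excess over €262,900 is €852; credit = €1,225 − €852 = €373.
Dependent Care Credit: income exceeds €120,200 by €146,250 → 293 increments × €15 = €4,395 ≥ base, so the credit is €0.
Total: €2,350 + €373 + €0 = €2,723.

€2,723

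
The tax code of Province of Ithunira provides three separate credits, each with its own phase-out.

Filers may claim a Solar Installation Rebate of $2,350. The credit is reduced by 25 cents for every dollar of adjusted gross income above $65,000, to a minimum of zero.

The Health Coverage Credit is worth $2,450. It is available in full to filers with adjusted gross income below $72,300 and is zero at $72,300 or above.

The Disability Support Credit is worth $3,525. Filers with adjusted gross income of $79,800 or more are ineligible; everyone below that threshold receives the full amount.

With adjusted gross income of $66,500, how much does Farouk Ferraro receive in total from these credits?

$7,950

Solar Installation Rebate: 25% of the $1,500 excess over $65,000 is $375; credit = $2,350 − $375 = $1,975.
Health Coverage Credit: $66,500 is below the $72,300 cutoff, so the full $2,450 applies.
Disability Support Credit: $66,500 is below the $79,800 cutoff, so the full $3,525 applies.
Total: $1,975 + $2,450 + $3,525 = $7,950.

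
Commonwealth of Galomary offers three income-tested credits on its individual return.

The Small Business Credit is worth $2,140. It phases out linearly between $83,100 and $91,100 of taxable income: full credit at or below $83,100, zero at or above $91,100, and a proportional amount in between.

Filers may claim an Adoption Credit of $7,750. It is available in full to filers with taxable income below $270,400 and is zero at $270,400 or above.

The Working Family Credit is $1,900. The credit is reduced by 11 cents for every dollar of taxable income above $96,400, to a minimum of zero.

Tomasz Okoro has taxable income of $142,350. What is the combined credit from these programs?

$7,750

Small Business Credit: $142,350 is at or above $91,100, so the credit is $0.
Adoption Credit: $142,350 is below the $270,400 cutoff, so the full $7,750 applies.
Working Family Credit: 11% of the $45,950 excess over $96,400 is $5,054.50 ≥ base, so the credit is $0.
Total: $0 + $7,750 + $0 = $7,750.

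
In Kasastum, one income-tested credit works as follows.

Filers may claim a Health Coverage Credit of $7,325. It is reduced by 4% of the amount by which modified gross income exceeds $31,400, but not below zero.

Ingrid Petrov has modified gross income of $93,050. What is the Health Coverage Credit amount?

Health Coverage Credit: 4% of the $61,650 excess over $31,400 is $2,466; credit = $7,325 − $2,466 = $4,859.

$4,859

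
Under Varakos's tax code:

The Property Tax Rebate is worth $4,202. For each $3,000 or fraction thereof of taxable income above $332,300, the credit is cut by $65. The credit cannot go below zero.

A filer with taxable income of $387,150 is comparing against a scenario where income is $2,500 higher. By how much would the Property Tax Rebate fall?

At $387,150 — income exceeds $332,300 by $54,850, which is 19 full-or-partial $3,000 increments; reduction = 19 × $65 = $1,235, leaving $2,967.
At $389,650 — income exceeds $332,300 by $57,350, which is 20 full-or-partial $3,000 increments; reduction = 20 × $65 = $1,300, leaving $2,902.
Lost: $2,967 − $2,902 = $65.

$65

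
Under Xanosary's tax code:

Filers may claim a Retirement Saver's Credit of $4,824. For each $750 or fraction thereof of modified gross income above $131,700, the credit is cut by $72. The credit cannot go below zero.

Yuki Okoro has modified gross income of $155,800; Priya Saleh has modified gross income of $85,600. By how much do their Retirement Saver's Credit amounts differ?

$2,376

Yuki ($155,800): Retirement Saver's Credit: income exceeds $131,700 by $24,100, which is 33 full-or-partial $750 increments; reduction = 33 × $72 = $2,376, leaving $2,448.
Priya ($85,600): Retirement Saver's Credit: $85,600 is at or below the $131,700 threshold, so the full $4,824 applies.
Difference: |$2,448 − $4,824| = $2,376.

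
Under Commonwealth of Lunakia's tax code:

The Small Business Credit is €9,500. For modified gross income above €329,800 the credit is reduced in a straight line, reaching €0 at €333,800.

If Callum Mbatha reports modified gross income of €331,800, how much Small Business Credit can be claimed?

€4,750

Small Business Credit: €331,800 is €2,000 into a €4,000 phase-out range, leaving 2,000/4,000 of the credit: €9,500 × 2,000/4,000 = €4,750.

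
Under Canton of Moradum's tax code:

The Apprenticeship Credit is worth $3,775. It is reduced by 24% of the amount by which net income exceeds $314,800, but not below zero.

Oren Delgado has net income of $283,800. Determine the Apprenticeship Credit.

$3,775

Apprenticeship Credit: $283,800 is at or below the $314,800 threshold, so the full $3,775 applies.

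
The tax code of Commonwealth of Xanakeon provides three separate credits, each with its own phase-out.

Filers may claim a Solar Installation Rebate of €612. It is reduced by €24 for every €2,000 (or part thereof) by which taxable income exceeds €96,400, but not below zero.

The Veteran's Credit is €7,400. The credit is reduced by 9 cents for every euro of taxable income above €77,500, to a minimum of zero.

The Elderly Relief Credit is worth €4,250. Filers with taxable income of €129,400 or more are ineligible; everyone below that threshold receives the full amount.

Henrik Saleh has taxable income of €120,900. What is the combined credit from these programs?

€8,044

Solar Installation Rebate: income exceeds €96,400 by €24,500, which is 13 full-or-partial €2,000 increments; reduction = 13 × €24 = €312, leaving €300.
Veteran's Credit: 9% of the €43,400 excess over €77,500 is €3,906; credit = €7,400 − €3,906 = €3,494.
Elderly Relief Credit: €120,900 is below the €129,400 cutoff, so the full €4,250 applies.
Total: €300 + €3,494 + €4,250 = €8,044.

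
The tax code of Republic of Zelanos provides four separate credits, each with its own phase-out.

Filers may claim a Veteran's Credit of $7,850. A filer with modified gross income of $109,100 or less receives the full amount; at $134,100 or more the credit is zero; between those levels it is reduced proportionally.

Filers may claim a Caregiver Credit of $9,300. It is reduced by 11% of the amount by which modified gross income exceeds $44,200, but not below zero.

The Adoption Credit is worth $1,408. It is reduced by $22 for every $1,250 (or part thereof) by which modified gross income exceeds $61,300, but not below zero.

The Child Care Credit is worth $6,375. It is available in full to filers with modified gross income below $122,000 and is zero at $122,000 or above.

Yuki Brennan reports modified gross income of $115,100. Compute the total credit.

Veteran's Credit: $115,100 is $6,000 into a $25,000 phase-out range, leaving 19,000/25,000 of the credit: $7,850 × 19,000/25,000 = $5,966.
Caregiver Credit: 11% of the $70,900 excess over $44,200 is $7,799; credit = $9,300 − $7,799 = $1,501.
Adoption Credit: income exceeds $61,300 by $53,800, which is 44 full-or-partial $1,250 increments; reduction = 44 × $22 = $968, leaving $440.
Child Care Credit: $115,100 is below the $122,000 cutoff, so the full $6,375 applies.
Total: $5,966 + $1,501 + $440 + $6,375 = $14,282.

$14,282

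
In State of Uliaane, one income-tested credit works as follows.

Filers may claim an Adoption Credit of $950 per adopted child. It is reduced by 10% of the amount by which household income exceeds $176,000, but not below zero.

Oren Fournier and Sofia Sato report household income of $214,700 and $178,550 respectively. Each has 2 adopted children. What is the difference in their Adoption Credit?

Oren ($214,700): Adoption Credit: base = 2 × $950 = $1,900. 10% of the $38,700 excess over $176,000 is $3,870 ≥ base, so the credit is $0.
Sofia ($178,550): Adoption Credit: base = 2 × $950 = $1,900. 10% of the $2,550 excess over $176,000 is $255; credit = $1,900 − $255 = $1,645.
Difference: |$0 − $1,645| = $1,645.

$1,645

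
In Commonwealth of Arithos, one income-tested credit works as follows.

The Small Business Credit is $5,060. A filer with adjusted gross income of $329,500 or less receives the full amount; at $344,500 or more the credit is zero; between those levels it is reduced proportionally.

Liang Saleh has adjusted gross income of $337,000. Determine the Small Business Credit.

Small Business Credit: $337,000 is $7,500 into a $15,000 phase-out range, leaving 7,500/15,000 of the credit: $5,060 × 7,500/15,000 = $2,530.

$2,530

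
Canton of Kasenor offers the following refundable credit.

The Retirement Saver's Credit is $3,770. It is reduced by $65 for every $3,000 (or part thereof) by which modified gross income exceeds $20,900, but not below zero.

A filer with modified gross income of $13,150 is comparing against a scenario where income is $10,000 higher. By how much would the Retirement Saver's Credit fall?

At $13,150 — $13,150 is at or below the $20,900 threshold, so the full $3,770 applies.
At $23,150 — income exceeds $20,900 by $2,250, which is 1 full-or-partial $3,000 increment; reduction = 1 × $65 = $65, leaving $3,705.
Lost: $3,770 − $3,705 = $65.

$65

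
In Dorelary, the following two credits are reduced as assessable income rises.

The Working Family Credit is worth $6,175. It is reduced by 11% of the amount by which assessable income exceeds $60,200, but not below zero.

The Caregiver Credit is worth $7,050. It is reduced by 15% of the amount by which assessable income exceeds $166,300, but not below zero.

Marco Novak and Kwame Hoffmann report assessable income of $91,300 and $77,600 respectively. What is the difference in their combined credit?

$1,507

Marco ($91,300): Working Family Credit: 11% of the $31,100 excess over $60,200 is $3,421; credit = $6,175 − $3,421 = $2,754. Caregiver Credit: $91,300 is at or below the $166,300 threshold, so the full $7,050 applies. total $2,754 + $7,050 = $9,804
Kwame ($77,600): Working Family Credit: 11% of the $17,400 excess over $60,200 is $1,914; credit = $6,175 − $1,914 = $4,261. Caregiver Credit: $77,600 is at or below the $166,300 threshold, so the full $7,050 applies. total $4,261 + $7,050 = $11,311
Difference: |$9,804 − $11,311| = $1,507.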